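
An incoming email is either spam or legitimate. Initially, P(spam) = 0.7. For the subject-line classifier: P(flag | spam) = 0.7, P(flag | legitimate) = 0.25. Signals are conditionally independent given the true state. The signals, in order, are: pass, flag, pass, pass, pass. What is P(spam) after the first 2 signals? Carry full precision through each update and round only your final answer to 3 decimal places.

After 'pass': P(spam) = 0.3·0.7000 / (0.3·0.7000 + 0.75·0.3000) ≈ 0.4828
After 'flag': P(spam) = 0.7·0.4828 / (0.7·0.4828 + 0.25·0.5172) ≈ 0.7232

0.723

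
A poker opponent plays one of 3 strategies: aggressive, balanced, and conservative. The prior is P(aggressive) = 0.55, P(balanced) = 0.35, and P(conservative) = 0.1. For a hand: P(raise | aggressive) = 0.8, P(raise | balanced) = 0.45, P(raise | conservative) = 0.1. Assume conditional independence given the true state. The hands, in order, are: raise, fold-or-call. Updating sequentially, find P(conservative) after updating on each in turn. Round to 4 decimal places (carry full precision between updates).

Each posterior becomes the prior for the next update.
After 'raise': normaliser = 0.8·0.5500 + 0.45·0.3500 + 0.1·0.1000; P(aggressive) ≈ 0.7243, P(balanced) ≈ 0.2593, P(conservative) ≈ 0.0165
After 'fold-or-call': normaliser = 0.2·0.7243 + 0.55·0.2593 + 0.9·0.0165; P(aggressive) ≈ 0.4792, P(balanced) ≈ 0.4717, P(conservative) ≈ 0.0490

0.0490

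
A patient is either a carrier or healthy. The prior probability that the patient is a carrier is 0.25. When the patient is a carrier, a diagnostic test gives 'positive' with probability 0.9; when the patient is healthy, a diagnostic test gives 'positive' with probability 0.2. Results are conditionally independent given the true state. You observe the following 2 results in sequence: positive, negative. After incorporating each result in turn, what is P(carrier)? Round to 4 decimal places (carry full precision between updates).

0.1579

After 'positive': P(carrier) = 0.9·0.2500 / (0.9·0.2500 + 0.2·0.7500) ≈ 0.6000
After 'negative': P(carrier) = 0.1·0.6000 / (0.1·0.6000 + 0.8·0.4000) ≈ 0.1579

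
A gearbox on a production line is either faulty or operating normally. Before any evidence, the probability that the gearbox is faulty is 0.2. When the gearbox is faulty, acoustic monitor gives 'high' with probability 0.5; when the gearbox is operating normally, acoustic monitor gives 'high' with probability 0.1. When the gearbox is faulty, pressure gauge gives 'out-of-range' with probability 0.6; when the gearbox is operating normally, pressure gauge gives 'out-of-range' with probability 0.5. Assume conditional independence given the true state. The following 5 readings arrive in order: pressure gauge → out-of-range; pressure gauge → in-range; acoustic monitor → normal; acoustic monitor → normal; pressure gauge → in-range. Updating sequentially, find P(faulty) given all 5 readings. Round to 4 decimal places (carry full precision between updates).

0.0559

After pressure gauge='out-of-range': P(faulty) = 0.6·0.2000 / (0.6·0.2000 + 0.5·0.8000) ≈ 0.2308
After pressure gauge='in-range': P(faulty) = 0.4·0.2308 / (0.4·0.2308 + 0.5·0.7692) ≈ 0.1935
After acoustic monitor='normal': P(faulty) = 0.5·0.1935 / (0.5·0.1935 + 0.9·0.8065) ≈ 0.1176
After acoustic monitor='normal': P(faulty) = 0.5·0.1176 / (0.5·0.1176 + 0.9·0.8824) ≈ 0.0690
After pressure gauge='in-range': P(faulty) = 0.4·0.0690 / (0.4·0.0690 + 0.5·0.9310) ≈ 0.0559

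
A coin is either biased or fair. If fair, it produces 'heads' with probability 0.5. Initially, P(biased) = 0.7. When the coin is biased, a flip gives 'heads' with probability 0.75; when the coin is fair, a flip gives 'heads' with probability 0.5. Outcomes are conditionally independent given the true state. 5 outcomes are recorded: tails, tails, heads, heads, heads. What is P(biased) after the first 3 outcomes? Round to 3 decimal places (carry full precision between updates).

0.467

After 'tails': P(biased) = 0.25·0.7000 / (0.25·0.7000 + 0.5·0.3000) ≈ 0.5385
After 'tails': P(biased) = 0.25·0.5385 / (0.25·0.5385 + 0.5·0.4615) ≈ 0.3684
After 'heads': P(biased) = 0.75·0.3684 / (0.75·0.3684 + 0.5·0.6316) ≈ 0.4667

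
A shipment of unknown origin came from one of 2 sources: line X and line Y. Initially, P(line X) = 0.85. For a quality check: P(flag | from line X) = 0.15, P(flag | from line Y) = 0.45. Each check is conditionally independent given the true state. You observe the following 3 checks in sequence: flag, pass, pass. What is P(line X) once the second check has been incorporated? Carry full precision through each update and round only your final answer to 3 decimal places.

0.745

After 'flag': P(line X) = 0.15·0.8500 / (0.15·0.8500 + 0.45·0.1500) ≈ 0.6538
After 'pass': P(line X) = 0.85·0.6538 / (0.85·0.6538 + 0.55·0.3462) ≈ 0.7448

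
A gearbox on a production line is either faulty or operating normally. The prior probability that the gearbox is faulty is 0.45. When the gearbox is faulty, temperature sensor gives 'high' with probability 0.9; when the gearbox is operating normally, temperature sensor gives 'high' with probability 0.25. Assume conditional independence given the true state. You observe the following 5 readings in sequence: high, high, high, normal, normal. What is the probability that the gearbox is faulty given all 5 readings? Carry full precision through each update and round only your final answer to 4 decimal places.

0.4043

After 'high': P(faulty) = 0.9·0.4500 / (0.9·0.4500 + 0.25·0.5500) ≈ 0.7465
After 'high': P(faulty) = 0.9·0.7465 / (0.9·0.7465 + 0.25·0.2535) ≈ 0.9138
After 'high': P(faulty) = 0.9·0.9138 / (0.9·0.9138 + 0.25·0.0862) ≈ 0.9745
After 'normal': P(faulty) = 0.1·0.9745 / (0.1·0.9745 + 0.75·0.0255) ≈ 0.8358
After 'normal': P(faulty) = 0.1·0.8358 / (0.1·0.8358 + 0.75·0.1642) ≈ 0.4043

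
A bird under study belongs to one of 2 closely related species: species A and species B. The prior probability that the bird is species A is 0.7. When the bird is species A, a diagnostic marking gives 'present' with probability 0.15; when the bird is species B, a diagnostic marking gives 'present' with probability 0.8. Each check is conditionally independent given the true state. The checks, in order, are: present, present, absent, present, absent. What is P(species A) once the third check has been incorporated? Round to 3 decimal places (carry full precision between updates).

Apply Bayes' rule sequentially, carrying P(species A) forward.
After 'present': P(species A) = 0.15·0.7000 / (0.15·0.7000 + 0.8·0.3000) ≈ 0.3043
After 'present': P(species A) = 0.15·0.3043 / (0.15·0.3043 + 0.8·0.6957) ≈ 0.0758
After 'absent': P(species A) = 0.85·0.0758 / (0.85·0.0758 + 0.2·0.9242) ≈ 0.2585

0.259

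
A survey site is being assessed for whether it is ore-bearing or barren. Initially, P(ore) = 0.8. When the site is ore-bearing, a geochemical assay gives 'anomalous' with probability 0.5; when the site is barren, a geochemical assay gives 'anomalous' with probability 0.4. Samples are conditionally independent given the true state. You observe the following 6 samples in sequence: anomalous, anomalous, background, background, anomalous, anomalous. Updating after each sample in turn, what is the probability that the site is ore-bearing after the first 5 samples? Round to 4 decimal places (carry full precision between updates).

Apply Bayes' rule sequentially, carrying P(ore) forward.
After 'anomalous': P(ore) = 0.5·0.8000 / (0.5·0.8000 + 0.4·0.2000) ≈ 0.8333
After 'anomalous': P(ore) = 0.5·0.8333 / (0.5·0.8333 + 0.4·0.1667) ≈ 0.8621
After 'background': P(ore) = 0.5·0.8621 / (0.5·0.8621 + 0.6·0.1379) ≈ 0.8389
After 'background': P(ore) = 0.5·0.8389 / (0.5·0.8389 + 0.6·0.1611) ≈ 0.8127
After 'anomalous': P(ore) = 0.5·0.8127 / (0.5·0.8127 + 0.4·0.1873) ≈ 0.8444

0.8444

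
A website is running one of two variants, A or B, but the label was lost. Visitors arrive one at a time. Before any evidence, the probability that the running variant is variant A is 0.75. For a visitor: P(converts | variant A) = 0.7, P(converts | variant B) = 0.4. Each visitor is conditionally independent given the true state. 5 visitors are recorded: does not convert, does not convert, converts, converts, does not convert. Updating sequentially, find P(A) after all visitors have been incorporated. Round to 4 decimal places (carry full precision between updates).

0.5345

After 'does not convert': P(A) = 0.3·0.7500 / (0.3·0.7500 + 0.6·0.2500) ≈ 0.6000
After 'does not convert': P(A) = 0.3·0.6000 / (0.3·0.6000 + 0.6·0.4000) ≈ 0.4286
After 'converts': P(A) = 0.7·0.4286 / (0.7·0.4286 + 0.4·0.5714) ≈ 0.5676
After 'converts': P(A) = 0.7·0.5676 / (0.7·0.5676 + 0.4·0.4324) ≈ 0.6967
After 'does not convert': P(A) = 0.3·0.6967 / (0.3·0.6967 + 0.6·0.3033) ≈ 0.5345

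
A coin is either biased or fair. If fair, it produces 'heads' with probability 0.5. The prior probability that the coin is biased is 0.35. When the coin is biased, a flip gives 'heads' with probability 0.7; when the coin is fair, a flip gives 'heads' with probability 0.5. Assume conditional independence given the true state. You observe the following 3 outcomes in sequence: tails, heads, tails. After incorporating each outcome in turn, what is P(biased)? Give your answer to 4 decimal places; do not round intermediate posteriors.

After 'tails': P(biased) = 0.3·0.3500 / (0.3·0.3500 + 0.5·0.6500) ≈ 0.2442
After 'heads': P(biased) = 0.7·0.2442 / (0.7·0.2442 + 0.5·0.7558) ≈ 0.3114
After 'tails': P(biased) = 0.3·0.3114 / (0.3·0.3114 + 0.5·0.6886) ≈ 0.2135

0.2135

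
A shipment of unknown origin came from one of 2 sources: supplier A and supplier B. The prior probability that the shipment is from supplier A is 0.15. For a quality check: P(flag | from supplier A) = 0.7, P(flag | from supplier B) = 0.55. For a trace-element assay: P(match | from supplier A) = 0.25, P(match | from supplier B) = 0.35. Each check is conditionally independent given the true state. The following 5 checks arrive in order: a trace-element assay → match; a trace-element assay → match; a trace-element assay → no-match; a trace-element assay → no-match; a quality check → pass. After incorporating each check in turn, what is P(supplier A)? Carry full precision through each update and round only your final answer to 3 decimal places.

After a trace-element assay='match': P(supplier A) = 0.25·0.1500 / (0.25·0.1500 + 0.35·0.8500) ≈ 0.1119
After a trace-element assay='match': P(supplier A) = 0.25·0.1119 / (0.25·0.1119 + 0.35·0.8881) ≈ 0.0826
After a trace-element assay='no-match': P(supplier A) = 0.75·0.0826 / (0.75·0.0826 + 0.65·0.9174) ≈ 0.0941
After a trace-element assay='no-match': P(supplier A) = 0.75·0.0941 / (0.75·0.0941 + 0.65·0.9059) ≈ 0.1070
After a quality check='pass': P(supplier A) = 0.3·0.1070 / (0.3·0.1070 + 0.45·0.8930) ≈ 0.0740

0.074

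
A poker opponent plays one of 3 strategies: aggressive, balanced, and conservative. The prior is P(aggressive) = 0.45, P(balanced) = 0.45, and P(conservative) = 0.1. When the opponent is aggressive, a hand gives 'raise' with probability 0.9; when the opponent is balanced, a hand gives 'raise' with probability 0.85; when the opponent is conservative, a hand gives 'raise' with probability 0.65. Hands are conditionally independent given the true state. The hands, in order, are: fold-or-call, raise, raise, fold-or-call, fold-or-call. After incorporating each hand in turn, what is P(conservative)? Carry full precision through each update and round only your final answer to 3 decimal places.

After 'fold-or-call': normaliser = 0.1·0.4500 + 0.15·0.4500 + 0.35·0.1000; P(aggressive) ≈ 0.3051, P(balanced) ≈ 0.4576, P(conservative) ≈ 0.2373
After 'raise': normaliser = 0.9·0.3051 + 0.85·0.4576 + 0.65·0.2373; P(aggressive) ≈ 0.3358, P(balanced) ≈ 0.4756, P(conservative) ≈ 0.1886
After 'raise': normaliser = 0.9·0.3358 + 0.85·0.4756 + 0.65·0.1886; P(aggressive) ≈ 0.3645, P(balanced) ≈ 0.4877, P(conservative) ≈ 0.1479
After 'fold-or-call': normaliser = 0.1·0.3645 + 0.15·0.4877 + 0.35·0.1479; P(aggressive) ≈ 0.2259, P(balanced) ≈ 0.4534, P(conservative) ≈ 0.3208
After 'fold-or-call': normaliser = 0.1·0.2259 + 0.15·0.4534 + 0.35·0.3208; P(aggressive) ≈ 0.1114, P(balanced) ≈ 0.3352, P(conservative) ≈ 0.5534

0.553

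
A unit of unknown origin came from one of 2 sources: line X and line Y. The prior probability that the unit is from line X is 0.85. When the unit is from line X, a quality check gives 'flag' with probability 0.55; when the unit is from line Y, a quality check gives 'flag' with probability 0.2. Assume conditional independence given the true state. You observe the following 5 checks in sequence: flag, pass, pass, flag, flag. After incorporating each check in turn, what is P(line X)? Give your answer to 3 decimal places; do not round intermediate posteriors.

After 'flag': P(line X) = 0.55·0.8500 / (0.55·0.8500 + 0.2·0.1500) ≈ 0.9397
After 'pass': P(line X) = 0.45·0.9397 / (0.45·0.9397 + 0.8·0.0603) ≈ 0.8976
After 'pass': P(line X) = 0.45·0.8976 / (0.45·0.8976 + 0.8·0.1024) ≈ 0.8314
After 'flag': P(line X) = 0.55·0.8314 / (0.55·0.8314 + 0.2·0.1686) ≈ 0.9313
After 'flag': P(line X) = 0.55·0.9313 / (0.55·0.9313 + 0.2·0.0687) ≈ 0.9739

0.974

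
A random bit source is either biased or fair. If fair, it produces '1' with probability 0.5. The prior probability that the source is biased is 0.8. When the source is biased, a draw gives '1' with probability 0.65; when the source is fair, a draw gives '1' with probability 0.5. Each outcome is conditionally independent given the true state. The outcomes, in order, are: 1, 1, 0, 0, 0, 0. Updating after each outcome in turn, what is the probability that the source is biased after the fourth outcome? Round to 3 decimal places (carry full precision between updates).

After '1': P(biased) = 0.65·0.8000 / (0.65·0.8000 + 0.5·0.2000) ≈ 0.8387
After '1': P(biased) = 0.65·0.8387 / (0.65·0.8387 + 0.5·0.1613) ≈ 0.8711
After '0': P(biased) = 0.35·0.8711 / (0.35·0.8711 + 0.5·0.1289) ≈ 0.8255
After '0': P(biased) = 0.35·0.8255 / (0.35·0.8255 + 0.5·0.1745) ≈ 0.7681

0.768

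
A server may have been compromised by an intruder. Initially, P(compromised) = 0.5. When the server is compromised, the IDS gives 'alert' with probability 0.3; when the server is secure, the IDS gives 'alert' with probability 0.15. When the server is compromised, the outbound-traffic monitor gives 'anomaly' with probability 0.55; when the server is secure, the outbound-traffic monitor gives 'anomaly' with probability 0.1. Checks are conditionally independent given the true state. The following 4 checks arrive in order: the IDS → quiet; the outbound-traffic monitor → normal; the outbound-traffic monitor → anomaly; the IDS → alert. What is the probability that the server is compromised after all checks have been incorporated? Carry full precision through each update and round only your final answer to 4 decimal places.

0.8191

After the IDS='quiet': P(compromised) = 0.7·0.5000 / (0.7·0.5000 + 0.85·0.5000) ≈ 0.4516
After the outbound-traffic monitor='normal': P(compromised) = 0.45·0.4516 / (0.45·0.4516 + 0.9·0.5484) ≈ 0.2917
After the outbound-traffic monitor='anomaly': P(compromised) = 0.55·0.2917 / (0.55·0.2917 + 0.1·0.7083) ≈ 0.6937
After the IDS='alert': P(compromised) = 0.3·0.6937 / (0.3·0.6937 + 0.15·0.3063) ≈ 0.8191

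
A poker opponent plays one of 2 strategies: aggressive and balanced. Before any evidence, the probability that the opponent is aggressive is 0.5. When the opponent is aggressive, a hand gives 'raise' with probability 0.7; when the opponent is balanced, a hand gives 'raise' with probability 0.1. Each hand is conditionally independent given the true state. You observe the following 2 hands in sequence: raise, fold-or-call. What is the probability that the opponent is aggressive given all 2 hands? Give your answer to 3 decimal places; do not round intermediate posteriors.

0.700

After 'raise': P(aggressive) = 0.7·0.5000 / (0.7·0.5000 + 0.1·0.5000) ≈ 0.8750
After 'fold-or-call': P(aggressive) = 0.3·0.8750 / (0.3·0.8750 + 0.9·0.1250) ≈ 0.7000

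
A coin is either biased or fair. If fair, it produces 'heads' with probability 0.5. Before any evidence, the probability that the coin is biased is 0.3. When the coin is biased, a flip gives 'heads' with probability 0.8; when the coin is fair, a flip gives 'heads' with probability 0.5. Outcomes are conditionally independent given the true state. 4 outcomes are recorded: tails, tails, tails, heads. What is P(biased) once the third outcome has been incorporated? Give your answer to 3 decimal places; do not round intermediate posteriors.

0.027

Each posterior becomes the prior for the next update.
After 'tails': P(biased) = 0.2·0.3000 / (0.2·0.3000 + 0.5·0.7000) ≈ 0.1463
After 'tails': P(biased) = 0.2·0.1463 / (0.2·0.1463 + 0.5·0.8537) ≈ 0.0642
After 'tails': P(biased) = 0.2·0.0642 / (0.2·0.0642 + 0.5·0.9358) ≈ 0.0267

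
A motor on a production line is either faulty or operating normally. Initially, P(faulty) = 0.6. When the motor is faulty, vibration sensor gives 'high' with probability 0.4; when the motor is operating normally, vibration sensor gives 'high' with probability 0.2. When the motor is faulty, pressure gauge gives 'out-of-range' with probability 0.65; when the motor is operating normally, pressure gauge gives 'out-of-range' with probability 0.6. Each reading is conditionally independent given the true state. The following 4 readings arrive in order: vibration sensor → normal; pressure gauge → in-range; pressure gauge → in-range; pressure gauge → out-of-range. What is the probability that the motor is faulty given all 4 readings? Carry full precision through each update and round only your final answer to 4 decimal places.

0.4827

After vibration sensor='normal': P(faulty) = 0.6·0.6000 / (0.6·0.6000 + 0.8·0.4000) ≈ 0.5294
After pressure gauge='in-range': P(faulty) = 0.35·0.5294 / (0.35·0.5294 + 0.4·0.4706) ≈ 0.4961
After pressure gauge='in-range': P(faulty) = 0.35·0.4961 / (0.35·0.4961 + 0.4·0.5039) ≈ 0.4627
After pressure gauge='out-of-range': P(faulty) = 0.65·0.4627 / (0.65·0.4627 + 0.6·0.5373) ≈ 0.4827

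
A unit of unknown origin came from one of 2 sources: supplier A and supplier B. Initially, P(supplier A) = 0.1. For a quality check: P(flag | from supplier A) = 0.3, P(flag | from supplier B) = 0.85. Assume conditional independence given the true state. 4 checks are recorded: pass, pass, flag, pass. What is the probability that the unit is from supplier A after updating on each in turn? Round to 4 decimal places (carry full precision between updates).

Each posterior becomes the prior for the next update.
After 'pass': P(supplier A) = 0.7·0.1000 / (0.7·0.1000 + 0.15·0.9000) ≈ 0.3415
After 'pass': P(supplier A) = 0.7·0.3415 / (0.7·0.3415 + 0.15·0.6585) ≈ 0.7076
After 'flag': P(supplier A) = 0.3·0.7076 / (0.3·0.7076 + 0.85·0.2924) ≈ 0.4606
After 'pass': P(supplier A) = 0.7·0.4606 / (0.7·0.4606 + 0.15·0.5394) ≈ 0.7994

0.7994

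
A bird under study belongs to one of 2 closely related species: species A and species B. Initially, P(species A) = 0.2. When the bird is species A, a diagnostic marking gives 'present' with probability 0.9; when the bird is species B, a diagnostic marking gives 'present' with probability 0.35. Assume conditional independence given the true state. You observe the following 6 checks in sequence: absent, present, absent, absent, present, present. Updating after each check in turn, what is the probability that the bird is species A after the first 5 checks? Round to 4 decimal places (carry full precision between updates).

After 'absent': P(species A) = 0.1·0.2000 / (0.1·0.2000 + 0.65·0.8000) ≈ 0.0370
After 'present': P(species A) = 0.9·0.0370 / (0.9·0.0370 + 0.35·0.9630) ≈ 0.0900
After 'absent': P(species A) = 0.1·0.0900 / (0.1·0.0900 + 0.65·0.9100) ≈ 0.0150
After 'absent': P(species A) = 0.1·0.0150 / (0.1·0.0150 + 0.65·0.9850) ≈ 0.0023
After 'present': P(species A) = 0.9·0.0023 / (0.9·0.0023 + 0.35·0.9977) ≈ 0.0060

0.0060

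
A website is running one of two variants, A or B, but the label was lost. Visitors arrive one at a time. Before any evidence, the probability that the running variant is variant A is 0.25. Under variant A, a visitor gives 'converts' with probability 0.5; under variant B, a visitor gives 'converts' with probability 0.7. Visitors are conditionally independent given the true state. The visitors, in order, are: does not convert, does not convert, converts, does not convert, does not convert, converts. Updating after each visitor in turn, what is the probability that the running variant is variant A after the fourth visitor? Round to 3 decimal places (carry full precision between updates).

0.524

After 'does not convert': P(A) = 0.5·0.2500 / (0.5·0.2500 + 0.3·0.7500) ≈ 0.3571
After 'does not convert': P(A) = 0.5·0.3571 / (0.5·0.3571 + 0.3·0.6429) ≈ 0.4808
After 'converts': P(A) = 0.5·0.4808 / (0.5·0.4808 + 0.7·0.5192) ≈ 0.3981
After 'does not convert': P(A) = 0.5·0.3981 / (0.5·0.3981 + 0.3·0.6019) ≈ 0.5243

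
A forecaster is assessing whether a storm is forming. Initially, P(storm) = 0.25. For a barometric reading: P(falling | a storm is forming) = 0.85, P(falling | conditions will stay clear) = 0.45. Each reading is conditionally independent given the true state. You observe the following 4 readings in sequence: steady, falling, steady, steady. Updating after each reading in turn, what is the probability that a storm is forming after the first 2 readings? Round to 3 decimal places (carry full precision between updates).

Apply Bayes' rule sequentially, carrying P(storm) forward.
After 'steady': P(storm) = 0.15·0.2500 / (0.15·0.2500 + 0.55·0.7500) ≈ 0.0833
After 'falling': P(storm) = 0.85·0.0833 / (0.85·0.0833 + 0.45·0.9167) ≈ 0.1466

0.147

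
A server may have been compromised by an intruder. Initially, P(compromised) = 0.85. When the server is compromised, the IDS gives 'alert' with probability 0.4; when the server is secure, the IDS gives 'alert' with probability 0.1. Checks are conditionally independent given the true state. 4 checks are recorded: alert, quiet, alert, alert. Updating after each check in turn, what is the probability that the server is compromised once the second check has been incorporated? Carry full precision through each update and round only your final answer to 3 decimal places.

0.938

After 'alert': P(compromised) = 0.4·0.8500 / (0.4·0.8500 + 0.1·0.1500) ≈ 0.9577
After 'quiet': P(compromised) = 0.6·0.9577 / (0.6·0.9577 + 0.9·0.0423) ≈ 0.9379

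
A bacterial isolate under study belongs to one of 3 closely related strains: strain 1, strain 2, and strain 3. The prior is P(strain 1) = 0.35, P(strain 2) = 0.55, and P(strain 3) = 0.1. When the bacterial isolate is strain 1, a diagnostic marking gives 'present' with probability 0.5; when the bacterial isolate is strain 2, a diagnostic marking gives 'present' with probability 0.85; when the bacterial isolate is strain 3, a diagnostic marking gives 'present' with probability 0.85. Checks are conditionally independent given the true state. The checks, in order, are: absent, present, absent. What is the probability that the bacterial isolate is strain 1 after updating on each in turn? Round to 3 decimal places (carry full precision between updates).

After 'absent': normaliser = 0.5·0.3500 + 0.15·0.5500 + 0.15·0.1000; P(strain 1) ≈ 0.6422, P(strain 2) ≈ 0.3028, P(strain 3) ≈ 0.0550
After 'present': normaliser = 0.5·0.6422 + 0.85·0.3028 + 0.85·0.0550; P(strain 1) ≈ 0.5136, P(strain 2) ≈ 0.4116, P(strain 3) ≈ 0.0748
After 'absent': normaliser = 0.5·0.5136 + 0.15·0.4116 + 0.15·0.0748; P(strain 1) ≈ 0.7787, P(strain 2) ≈ 0.1872, P(strain 3) ≈ 0.0340

0.779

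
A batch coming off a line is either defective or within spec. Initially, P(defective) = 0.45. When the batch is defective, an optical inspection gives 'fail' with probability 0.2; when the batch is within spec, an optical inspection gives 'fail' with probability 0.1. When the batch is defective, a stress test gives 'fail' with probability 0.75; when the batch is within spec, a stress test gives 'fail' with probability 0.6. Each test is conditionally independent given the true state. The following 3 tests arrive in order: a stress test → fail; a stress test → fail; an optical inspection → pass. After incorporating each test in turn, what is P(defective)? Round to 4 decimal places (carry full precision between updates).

0.5319

After a stress test='fail': P(defective) = 0.75·0.4500 / (0.75·0.4500 + 0.6·0.5500) ≈ 0.5056
After a stress test='fail': P(defective) = 0.75·0.5056 / (0.75·0.5056 + 0.6·0.4944) ≈ 0.5611
After an optical inspection='pass': P(defective) = 0.8·0.5611 / (0.8·0.5611 + 0.9·0.4389) ≈ 0.5319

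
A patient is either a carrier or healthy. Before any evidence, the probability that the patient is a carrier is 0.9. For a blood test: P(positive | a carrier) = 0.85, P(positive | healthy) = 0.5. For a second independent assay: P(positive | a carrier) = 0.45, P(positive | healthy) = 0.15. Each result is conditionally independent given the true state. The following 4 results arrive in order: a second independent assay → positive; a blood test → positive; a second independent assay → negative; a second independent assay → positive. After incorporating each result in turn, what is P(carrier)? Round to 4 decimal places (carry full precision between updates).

0.9889

After a second independent assay='positive': P(carrier) = 0.45·0.9000 / (0.45·0.9000 + 0.15·0.1000) ≈ 0.9643
After a blood test='positive': P(carrier) = 0.85·0.9643 / (0.85·0.9643 + 0.5·0.0357) ≈ 0.9787
After a second independent assay='negative': P(carrier) = 0.55·0.9787 / (0.55·0.9787 + 0.85·0.0213) ≈ 0.9674
After a second independent assay='positive': P(carrier) = 0.45·0.9674 / (0.45·0.9674 + 0.15·0.0326) ≈ 0.9889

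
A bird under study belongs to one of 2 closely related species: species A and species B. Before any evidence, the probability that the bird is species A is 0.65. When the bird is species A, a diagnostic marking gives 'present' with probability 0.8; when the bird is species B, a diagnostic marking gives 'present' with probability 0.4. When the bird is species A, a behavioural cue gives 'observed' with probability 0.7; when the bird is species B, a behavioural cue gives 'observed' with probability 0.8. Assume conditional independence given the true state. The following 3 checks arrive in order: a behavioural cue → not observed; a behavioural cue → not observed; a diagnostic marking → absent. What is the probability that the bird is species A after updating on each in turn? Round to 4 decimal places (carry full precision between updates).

0.5821

After a behavioural cue='not observed': P(species A) = 0.3·0.6500 / (0.3·0.6500 + 0.2·0.3500) ≈ 0.7358
After a behavioural cue='not observed': P(species A) = 0.3·0.7358 / (0.3·0.7358 + 0.2·0.2642) ≈ 0.8069
After a diagnostic marking='absent': P(species A) = 0.2·0.8069 / (0.2·0.8069 + 0.6·0.1931) ≈ 0.5821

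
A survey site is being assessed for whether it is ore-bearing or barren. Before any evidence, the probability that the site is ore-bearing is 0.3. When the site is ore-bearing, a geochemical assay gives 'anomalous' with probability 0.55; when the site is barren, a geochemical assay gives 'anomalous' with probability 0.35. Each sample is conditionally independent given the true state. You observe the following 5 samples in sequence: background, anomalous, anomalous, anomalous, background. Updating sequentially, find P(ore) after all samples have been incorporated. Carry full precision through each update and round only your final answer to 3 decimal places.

0.444

After 'background': P(ore) = 0.45·0.3000 / (0.45·0.3000 + 0.65·0.7000) ≈ 0.2288
After 'anomalous': P(ore) = 0.55·0.2288 / (0.55·0.2288 + 0.35·0.7712) ≈ 0.3180
After 'anomalous': P(ore) = 0.55·0.3180 / (0.55·0.3180 + 0.35·0.6820) ≈ 0.4229
After 'anomalous': P(ore) = 0.55·0.4229 / (0.55·0.4229 + 0.35·0.5771) ≈ 0.5352
After 'background': P(ore) = 0.45·0.5352 / (0.45·0.5352 + 0.65·0.4648) ≈ 0.4435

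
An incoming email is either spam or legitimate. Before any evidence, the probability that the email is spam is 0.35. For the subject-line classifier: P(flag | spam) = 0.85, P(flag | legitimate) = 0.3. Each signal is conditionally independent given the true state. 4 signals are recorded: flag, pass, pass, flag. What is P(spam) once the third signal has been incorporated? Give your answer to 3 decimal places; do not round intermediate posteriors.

Each posterior becomes the prior for the next update.
After 'flag': P(spam) = 0.85·0.3500 / (0.85·0.3500 + 0.3·0.6500) ≈ 0.6041
After 'pass': P(spam) = 0.15·0.6041 / (0.15·0.6041 + 0.7·0.3959) ≈ 0.2464
After 'pass': P(spam) = 0.15·0.2464 / (0.15·0.2464 + 0.7·0.7536) ≈ 0.0655

0.065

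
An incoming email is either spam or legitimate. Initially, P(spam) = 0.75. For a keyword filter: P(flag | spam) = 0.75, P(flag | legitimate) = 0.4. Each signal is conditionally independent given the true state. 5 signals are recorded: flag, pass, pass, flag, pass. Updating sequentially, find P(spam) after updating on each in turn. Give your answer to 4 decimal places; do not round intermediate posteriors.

After 'flag': P(spam) = 0.75·0.7500 / (0.75·0.7500 + 0.4·0.2500) ≈ 0.8491
After 'pass': P(spam) = 0.25·0.8491 / (0.25·0.8491 + 0.6·0.1509) ≈ 0.7009
After 'pass': P(spam) = 0.25·0.7009 / (0.25·0.7009 + 0.6·0.2991) ≈ 0.4941
After 'flag': P(spam) = 0.75·0.4941 / (0.75·0.4941 + 0.4·0.5059) ≈ 0.6468
After 'pass': P(spam) = 0.25·0.6468 / (0.25·0.6468 + 0.6·0.3532) ≈ 0.4328

0.4328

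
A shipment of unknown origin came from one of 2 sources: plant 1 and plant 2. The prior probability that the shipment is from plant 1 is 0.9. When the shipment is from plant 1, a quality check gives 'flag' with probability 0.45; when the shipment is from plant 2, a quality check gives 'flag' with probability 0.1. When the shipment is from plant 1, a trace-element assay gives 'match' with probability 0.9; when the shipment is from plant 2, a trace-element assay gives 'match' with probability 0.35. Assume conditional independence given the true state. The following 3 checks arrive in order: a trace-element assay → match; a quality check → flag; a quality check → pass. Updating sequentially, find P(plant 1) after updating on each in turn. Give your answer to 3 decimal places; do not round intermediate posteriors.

0.985

Apply Bayes' rule sequentially, carrying P(plant 1) forward.
After a trace-element assay='match': P(plant 1) = 0.9·0.9000 / (0.9·0.9000 + 0.35·0.1000) ≈ 0.9586
After a quality check='flag': P(plant 1) = 0.45·0.9586 / (0.45·0.9586 + 0.1·0.0414) ≈ 0.9905
After a quality check='pass': P(plant 1) = 0.55·0.9905 / (0.55·0.9905 + 0.9·0.0095) ≈ 0.9845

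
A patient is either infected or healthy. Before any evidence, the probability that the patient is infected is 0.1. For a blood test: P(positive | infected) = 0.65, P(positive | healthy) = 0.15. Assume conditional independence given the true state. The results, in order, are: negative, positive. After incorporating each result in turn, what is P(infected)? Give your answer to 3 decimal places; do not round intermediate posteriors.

After 'negative': P(infected) = 0.35·0.1000 / (0.35·0.1000 + 0.85·0.9000) ≈ 0.0437
After 'positive': P(infected) = 0.65·0.0437 / (0.65·0.0437 + 0.15·0.9563) ≈ 0.1655

0.165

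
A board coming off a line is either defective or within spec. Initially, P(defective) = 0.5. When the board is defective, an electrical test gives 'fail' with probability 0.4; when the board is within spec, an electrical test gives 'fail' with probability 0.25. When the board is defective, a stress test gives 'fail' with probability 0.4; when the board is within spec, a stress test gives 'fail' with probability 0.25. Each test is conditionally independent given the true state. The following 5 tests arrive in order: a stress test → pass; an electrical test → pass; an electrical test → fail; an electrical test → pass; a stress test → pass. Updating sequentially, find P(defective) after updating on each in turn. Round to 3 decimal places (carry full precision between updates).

After a stress test='pass': P(defective) = 0.6·0.5000 / (0.6·0.5000 + 0.75·0.5000) ≈ 0.4444
After an electrical test='pass': P(defective) = 0.6·0.4444 / (0.6·0.4444 + 0.75·0.5556) ≈ 0.3902
After an electrical test='fail': P(defective) = 0.4·0.3902 / (0.4·0.3902 + 0.25·0.6098) ≈ 0.5059
After an electrical test='pass': P(defective) = 0.6·0.5059 / (0.6·0.5059 + 0.75·0.4941) ≈ 0.4503
After a stress test='pass': P(defective) = 0.6·0.4503 / (0.6·0.4503 + 0.75·0.5497) ≈ 0.3959

0.396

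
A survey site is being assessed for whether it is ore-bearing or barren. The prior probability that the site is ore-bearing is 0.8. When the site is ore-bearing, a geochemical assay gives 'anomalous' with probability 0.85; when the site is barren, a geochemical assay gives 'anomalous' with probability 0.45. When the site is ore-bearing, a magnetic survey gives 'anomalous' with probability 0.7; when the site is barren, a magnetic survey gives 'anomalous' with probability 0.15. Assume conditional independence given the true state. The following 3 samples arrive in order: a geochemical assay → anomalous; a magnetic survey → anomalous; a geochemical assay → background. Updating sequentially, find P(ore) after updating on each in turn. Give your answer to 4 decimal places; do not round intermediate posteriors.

0.9058

After a geochemical assay='anomalous': P(ore) = 0.85·0.8000 / (0.85·0.8000 + 0.45·0.2000) ≈ 0.8831
After a magnetic survey='anomalous': P(ore) = 0.7·0.8831 / (0.7·0.8831 + 0.15·0.1169) ≈ 0.9724
After a geochemical assay='background': P(ore) = 0.15·0.9724 / (0.15·0.9724 + 0.55·0.0276) ≈ 0.9058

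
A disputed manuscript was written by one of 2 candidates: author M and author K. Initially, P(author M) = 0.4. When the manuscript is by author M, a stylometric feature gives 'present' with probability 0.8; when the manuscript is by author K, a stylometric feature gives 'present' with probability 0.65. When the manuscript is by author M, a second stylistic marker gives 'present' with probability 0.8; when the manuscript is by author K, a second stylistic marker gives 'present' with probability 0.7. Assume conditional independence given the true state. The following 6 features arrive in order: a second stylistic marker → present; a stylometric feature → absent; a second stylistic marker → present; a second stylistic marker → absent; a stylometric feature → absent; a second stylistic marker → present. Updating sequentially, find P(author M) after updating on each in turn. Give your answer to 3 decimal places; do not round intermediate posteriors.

After a second stylistic marker='present': P(author M) = 0.8·0.4000 / (0.8·0.4000 + 0.7·0.6000) ≈ 0.4324
After a stylometric feature='absent': P(author M) = 0.2·0.4324 / (0.2·0.4324 + 0.35·0.5676) ≈ 0.3033
After a second stylistic marker='present': P(author M) = 0.8·0.3033 / (0.8·0.3033 + 0.7·0.6967) ≈ 0.3323
After a second stylistic marker='absent': P(author M) = 0.2·0.3323 / (0.2·0.3323 + 0.3·0.6677) ≈ 0.2491
After a stylometric feature='absent': P(author M) = 0.2·0.2491 / (0.2·0.2491 + 0.35·0.7509) ≈ 0.1593
After a second stylistic marker='present': P(author M) = 0.8·0.1593 / (0.8·0.1593 + 0.7·0.8407) ≈ 0.1781

0.178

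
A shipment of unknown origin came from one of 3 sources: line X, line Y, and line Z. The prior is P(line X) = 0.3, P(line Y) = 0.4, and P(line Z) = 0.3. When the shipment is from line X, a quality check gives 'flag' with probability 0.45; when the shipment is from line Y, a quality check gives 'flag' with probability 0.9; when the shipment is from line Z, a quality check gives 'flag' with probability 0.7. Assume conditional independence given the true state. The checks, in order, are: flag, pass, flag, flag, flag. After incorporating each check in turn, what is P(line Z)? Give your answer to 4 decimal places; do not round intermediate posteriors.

0.3956

After 'flag': normaliser = 0.45·0.3000 + 0.9·0.4000 + 0.7·0.3000; P(line X) ≈ 0.1915, P(line Y) ≈ 0.5106, P(line Z) ≈ 0.2979
After 'pass': normaliser = 0.55·0.1915 + 0.1·0.5106 + 0.3·0.2979; P(line X) ≈ 0.4286, P(line Y) ≈ 0.2078, P(line Z) ≈ 0.3636
After 'flag': normaliser = 0.45·0.4286 + 0.9·0.2078 + 0.7·0.3636; P(line X) ≈ 0.3040, P(line Y) ≈ 0.2948, P(line Z) ≈ 0.4012
After 'flag': normaliser = 0.45·0.3040 + 0.9·0.2948 + 0.7·0.4012; P(line X) ≈ 0.2003, P(line Y) ≈ 0.3885, P(line Z) ≈ 0.4112
After 'flag': normaliser = 0.45·0.2003 + 0.9·0.3885 + 0.7·0.4112; P(line X) ≈ 0.1239, P(line Y) ≈ 0.4805, P(line Z) ≈ 0.3956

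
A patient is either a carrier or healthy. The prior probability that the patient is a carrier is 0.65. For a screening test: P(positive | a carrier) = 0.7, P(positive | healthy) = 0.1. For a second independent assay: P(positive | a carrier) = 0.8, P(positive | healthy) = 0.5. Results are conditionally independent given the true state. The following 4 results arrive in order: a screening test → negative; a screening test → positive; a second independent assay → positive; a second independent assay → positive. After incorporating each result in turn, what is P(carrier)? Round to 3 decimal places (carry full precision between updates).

0.917

After a screening test='negative': P(carrier) = 0.3·0.6500 / (0.3·0.6500 + 0.9·0.3500) ≈ 0.3824
After a screening test='positive': P(carrier) = 0.7·0.3824 / (0.7·0.3824 + 0.1·0.6176) ≈ 0.8125
After a second independent assay='positive': P(carrier) = 0.8·0.8125 / (0.8·0.8125 + 0.5·0.1875) ≈ 0.8739
After a second independent assay='positive': P(carrier) = 0.8·0.8739 / (0.8·0.8739 + 0.5·0.1261) ≈ 0.9173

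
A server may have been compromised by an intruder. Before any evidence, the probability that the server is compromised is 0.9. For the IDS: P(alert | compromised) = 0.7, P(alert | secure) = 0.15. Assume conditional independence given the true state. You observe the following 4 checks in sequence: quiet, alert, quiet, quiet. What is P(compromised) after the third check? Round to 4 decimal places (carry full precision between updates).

After 'quiet': P(compromised) = 0.3·0.9000 / (0.3·0.9000 + 0.85·0.1000) ≈ 0.7606
After 'alert': P(compromised) = 0.7·0.7606 / (0.7·0.7606 + 0.15·0.2394) ≈ 0.9368
After 'quiet': P(compromised) = 0.3·0.9368 / (0.3·0.9368 + 0.85·0.0632) ≈ 0.8395

0.8395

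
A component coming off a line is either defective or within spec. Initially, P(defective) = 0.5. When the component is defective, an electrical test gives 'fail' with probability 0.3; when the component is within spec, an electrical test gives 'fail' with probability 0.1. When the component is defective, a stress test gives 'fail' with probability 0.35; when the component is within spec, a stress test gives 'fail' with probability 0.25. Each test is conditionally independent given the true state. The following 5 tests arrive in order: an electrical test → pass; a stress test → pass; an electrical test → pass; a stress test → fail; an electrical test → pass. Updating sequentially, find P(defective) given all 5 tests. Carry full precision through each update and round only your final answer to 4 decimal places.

After an electrical test='pass': P(defective) = 0.7·0.5000 / (0.7·0.5000 + 0.9·0.5000) ≈ 0.4375
After a stress test='pass': P(defective) = 0.65·0.4375 / (0.65·0.4375 + 0.75·0.5625) ≈ 0.4027
After an electrical test='pass': P(defective) = 0.7·0.4027 / (0.7·0.4027 + 0.9·0.5973) ≈ 0.3440
After a stress test='fail': P(defective) = 0.35·0.3440 / (0.35·0.3440 + 0.25·0.6560) ≈ 0.4233
After an electrical test='pass': P(defective) = 0.7·0.4233 / (0.7·0.4233 + 0.9·0.5767) ≈ 0.3634

0.3634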